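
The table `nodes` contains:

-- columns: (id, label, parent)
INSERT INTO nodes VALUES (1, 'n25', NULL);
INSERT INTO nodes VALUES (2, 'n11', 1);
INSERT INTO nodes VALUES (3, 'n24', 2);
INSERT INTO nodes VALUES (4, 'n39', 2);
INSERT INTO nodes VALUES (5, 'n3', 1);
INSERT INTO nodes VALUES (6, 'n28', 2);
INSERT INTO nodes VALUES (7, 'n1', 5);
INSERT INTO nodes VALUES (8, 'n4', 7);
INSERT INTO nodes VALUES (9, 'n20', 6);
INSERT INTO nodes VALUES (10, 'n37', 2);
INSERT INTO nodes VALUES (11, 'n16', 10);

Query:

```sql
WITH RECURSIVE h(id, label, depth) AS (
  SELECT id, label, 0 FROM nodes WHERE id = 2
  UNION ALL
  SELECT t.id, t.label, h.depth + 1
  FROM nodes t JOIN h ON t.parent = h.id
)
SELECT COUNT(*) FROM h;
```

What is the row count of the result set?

7

Base: id=2 (n11) at depth 0.
Iteration 1: rows with parent in {2} -> n24 (id 3, depth 1), n39 (id 4, depth 1), n28 (id 6, depth 1), n37 (id 10, depth 1).
Iteration 2: rows with parent in {3,4,6,10} -> n20 (id 9, depth 2), n16 (id 11, depth 2).
Iteration 3: no rows with parent in {9,11}; recursion stops.
Total rows emitted: 7.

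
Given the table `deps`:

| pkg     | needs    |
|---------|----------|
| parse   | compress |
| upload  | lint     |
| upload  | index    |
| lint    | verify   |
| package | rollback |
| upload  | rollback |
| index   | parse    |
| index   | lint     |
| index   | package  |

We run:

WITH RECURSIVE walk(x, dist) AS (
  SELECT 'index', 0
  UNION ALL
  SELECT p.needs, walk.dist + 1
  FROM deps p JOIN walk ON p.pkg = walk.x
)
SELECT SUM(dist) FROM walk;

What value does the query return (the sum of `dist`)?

9

Base: (index, dist=0).
Iteration 1: edges from {index} -> (lint, dist=1), (package, dist=1), (parse, dist=1).
Iteration 2: edges from {lint,package,parse} -> (compress, dist=2), (rollback, dist=2), (verify, dist=2).
Iteration 3: no outgoing edges from {compress,rollback,verify}; recursion stops.
SUM(dist) = 0 + 1 + 1 + 1 + 2 + 2 + 2 = 9.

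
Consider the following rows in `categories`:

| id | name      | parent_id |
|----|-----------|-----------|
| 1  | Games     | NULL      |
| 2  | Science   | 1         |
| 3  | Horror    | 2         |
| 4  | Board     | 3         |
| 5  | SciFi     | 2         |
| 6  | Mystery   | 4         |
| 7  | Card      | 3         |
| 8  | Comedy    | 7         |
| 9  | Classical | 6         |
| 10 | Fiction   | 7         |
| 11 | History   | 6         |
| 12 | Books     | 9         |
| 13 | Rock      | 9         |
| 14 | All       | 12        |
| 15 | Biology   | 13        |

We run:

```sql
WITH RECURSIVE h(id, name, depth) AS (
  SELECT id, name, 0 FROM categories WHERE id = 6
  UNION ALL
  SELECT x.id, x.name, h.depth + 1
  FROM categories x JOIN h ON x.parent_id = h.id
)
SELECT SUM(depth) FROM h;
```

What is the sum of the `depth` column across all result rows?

Base: id=6 (Mystery) at depth 0.
Iteration 1: rows with parent_id in {6} -> Classical (id 9, depth 1), History (id 11, depth 1).
Iteration 2: rows with parent_id in {9,11} -> Books (id 12, depth 2), Rock (id 13, depth 2).
Iteration 3: rows with parent_id in {12,13} -> All (id 14, depth 3), Biology (id 15, depth 3).
Iteration 4: no rows with parent_id in {14,15}; recursion stops.
SUM(depth) = 0 + 1 + 1 + 2 + 2 + 3 + 3 = 12.

12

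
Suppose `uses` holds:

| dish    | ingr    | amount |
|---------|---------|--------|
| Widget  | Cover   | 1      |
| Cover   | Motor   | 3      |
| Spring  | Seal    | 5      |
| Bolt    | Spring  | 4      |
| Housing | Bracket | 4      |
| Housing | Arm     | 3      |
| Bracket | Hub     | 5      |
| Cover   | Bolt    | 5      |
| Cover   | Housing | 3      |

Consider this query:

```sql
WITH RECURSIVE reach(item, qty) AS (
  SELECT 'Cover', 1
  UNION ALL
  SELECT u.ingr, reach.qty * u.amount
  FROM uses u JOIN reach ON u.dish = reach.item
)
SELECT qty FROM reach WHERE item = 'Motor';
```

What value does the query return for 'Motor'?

3

Base: (Cover, qty=1).
Iteration 1: components of {Cover} -> Bolt = 1*5 = 5, Housing = 1*3 = 3, Motor = 1*3 = 3.
Iteration 2: components of {Bolt,Housing,Motor} -> Arm = 3*3 = 9, Bracket = 3*4 = 12, Spring = 5*4 = 20.
Iteration 3: components of {Arm,Bracket,Spring} -> Hub = 12*5 = 60, Seal = 20*5 = 100.
Iteration 4: no further components; recursion stops.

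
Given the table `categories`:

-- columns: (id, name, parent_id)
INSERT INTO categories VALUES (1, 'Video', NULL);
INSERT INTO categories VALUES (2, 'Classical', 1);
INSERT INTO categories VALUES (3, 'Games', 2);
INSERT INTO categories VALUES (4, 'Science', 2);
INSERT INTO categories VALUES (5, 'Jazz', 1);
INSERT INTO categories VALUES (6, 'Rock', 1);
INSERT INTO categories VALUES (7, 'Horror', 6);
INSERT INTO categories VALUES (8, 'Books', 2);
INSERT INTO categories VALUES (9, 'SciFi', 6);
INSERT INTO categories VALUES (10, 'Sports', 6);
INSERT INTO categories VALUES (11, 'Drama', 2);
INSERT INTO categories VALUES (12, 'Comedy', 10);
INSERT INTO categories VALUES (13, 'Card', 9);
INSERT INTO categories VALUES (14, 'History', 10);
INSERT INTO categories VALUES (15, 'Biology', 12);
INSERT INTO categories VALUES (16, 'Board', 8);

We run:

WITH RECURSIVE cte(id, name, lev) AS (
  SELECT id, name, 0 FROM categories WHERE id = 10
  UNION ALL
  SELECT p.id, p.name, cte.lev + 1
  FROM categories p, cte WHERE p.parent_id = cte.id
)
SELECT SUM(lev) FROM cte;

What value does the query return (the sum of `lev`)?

4

Base: id=10 (Sports) at lev 0.
Iteration 1: rows with parent_id in {10} -> Comedy (id 12, lev 1), History (id 14, lev 1).
Iteration 2: rows with parent_id in {12,14} -> Biology (id 15, lev 2).
Iteration 3: no rows with parent_id in {15}; recursion stops.
SUM(lev) = 0 + 1 + 1 + 2 = 4.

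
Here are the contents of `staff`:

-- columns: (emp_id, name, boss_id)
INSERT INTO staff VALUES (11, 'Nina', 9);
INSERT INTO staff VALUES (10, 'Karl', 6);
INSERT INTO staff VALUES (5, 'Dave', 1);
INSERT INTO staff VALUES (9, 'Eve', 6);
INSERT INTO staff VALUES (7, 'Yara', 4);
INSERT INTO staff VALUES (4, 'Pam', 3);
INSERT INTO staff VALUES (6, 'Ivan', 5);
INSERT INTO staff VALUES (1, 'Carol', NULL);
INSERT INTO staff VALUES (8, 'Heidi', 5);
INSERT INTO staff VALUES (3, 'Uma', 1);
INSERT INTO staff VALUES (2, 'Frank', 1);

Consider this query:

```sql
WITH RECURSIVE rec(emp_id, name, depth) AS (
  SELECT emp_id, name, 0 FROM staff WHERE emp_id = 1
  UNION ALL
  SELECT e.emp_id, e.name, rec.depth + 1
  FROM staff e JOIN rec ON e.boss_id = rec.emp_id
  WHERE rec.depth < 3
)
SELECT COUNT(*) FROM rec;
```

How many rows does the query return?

10

Base: emp_id=1 (Carol) at depth 0.
Iteration 1: rows with boss_id in {1} -> Frank (id 2, depth 1), Uma (id 3, depth 1), Dave (id 5, depth 1).
Iteration 2: rows with boss_id in {2,3,5} -> Pam (id 4, depth 2), Ivan (id 6, depth 2), Heidi (id 8, depth 2).
Iteration 3: rows with boss_id in {4,6,8} -> Yara (id 7, depth 3), Eve (id 9, depth 3), Karl (id 10, depth 3).
Iteration 4: depth < 3 fails for all current rows; recursion stops.
Total rows emitted: 10.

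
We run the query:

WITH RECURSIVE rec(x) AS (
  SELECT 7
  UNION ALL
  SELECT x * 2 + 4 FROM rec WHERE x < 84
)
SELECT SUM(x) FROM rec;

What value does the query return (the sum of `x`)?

149

Base: x=7.
Iteration 1: 7 < 84 holds -> x = 7 * 2 + 4 = 18.
Iteration 2: 18 < 84 holds -> x = 18 * 2 + 4 = 40.
Iteration 3: 40 < 84 holds -> x = 40 * 2 + 4 = 84.
Iteration 4: 84 < 84 fails; recursion stops.
SUM(x) = 7 + 18 + 40 + 84 = 149.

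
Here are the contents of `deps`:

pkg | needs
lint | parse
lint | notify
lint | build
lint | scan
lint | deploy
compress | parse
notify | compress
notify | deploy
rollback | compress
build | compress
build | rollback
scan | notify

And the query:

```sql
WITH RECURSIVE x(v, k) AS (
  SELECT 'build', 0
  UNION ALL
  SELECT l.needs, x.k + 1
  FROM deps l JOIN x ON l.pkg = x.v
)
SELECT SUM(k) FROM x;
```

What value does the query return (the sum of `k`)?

9

Base: (build, k=0).
Iteration 1: edges from {build} -> (compress, k=1), (rollback, k=1).
Iteration 2: edges from {compress,rollback} -> (compress, k=2), (parse, k=2).
Iteration 3: edges from {compress,parse} -> (parse, k=3).
Iteration 4: no outgoing edges from {parse}; recursion stops.
SUM(k) = 0 + 1 + 1 + 2 + 2 + 3 = 9.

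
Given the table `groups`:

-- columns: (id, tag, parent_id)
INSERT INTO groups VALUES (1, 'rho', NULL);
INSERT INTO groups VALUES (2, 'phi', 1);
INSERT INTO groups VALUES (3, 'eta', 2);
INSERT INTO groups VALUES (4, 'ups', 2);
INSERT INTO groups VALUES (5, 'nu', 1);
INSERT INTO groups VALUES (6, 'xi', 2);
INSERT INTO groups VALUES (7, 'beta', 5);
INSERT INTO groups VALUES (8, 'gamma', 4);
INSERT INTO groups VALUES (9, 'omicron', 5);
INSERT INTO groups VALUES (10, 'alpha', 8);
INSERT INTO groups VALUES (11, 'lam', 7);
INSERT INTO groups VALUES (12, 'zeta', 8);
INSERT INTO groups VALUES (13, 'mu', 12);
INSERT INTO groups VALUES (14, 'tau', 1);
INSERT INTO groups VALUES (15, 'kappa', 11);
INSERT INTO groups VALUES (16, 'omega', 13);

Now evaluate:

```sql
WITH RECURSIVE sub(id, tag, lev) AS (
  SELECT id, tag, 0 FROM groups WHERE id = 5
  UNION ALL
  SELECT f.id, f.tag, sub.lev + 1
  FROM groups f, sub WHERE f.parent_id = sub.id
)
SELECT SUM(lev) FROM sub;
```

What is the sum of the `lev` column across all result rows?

Base: id=5 (nu) at lev 0.
Iteration 1: rows with parent_id in {5} -> beta (id 7, lev 1), omicron (id 9, lev 1).
Iteration 2: rows with parent_id in {7,9} -> lam (id 11, lev 2).
Iteration 3: rows with parent_id in {11} -> kappa (id 15, lev 3).
Iteration 4: no rows with parent_id in {15}; recursion stops.
SUM(lev) = 0 + 1 + 1 + 2 + 3 = 7.

7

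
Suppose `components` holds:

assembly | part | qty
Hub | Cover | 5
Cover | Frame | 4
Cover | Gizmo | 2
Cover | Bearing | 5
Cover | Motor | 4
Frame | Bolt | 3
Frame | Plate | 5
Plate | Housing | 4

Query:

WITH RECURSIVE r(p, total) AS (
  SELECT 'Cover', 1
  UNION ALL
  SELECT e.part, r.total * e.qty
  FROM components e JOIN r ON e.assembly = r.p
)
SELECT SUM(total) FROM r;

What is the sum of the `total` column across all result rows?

Base: (Cover, total=1).
Iteration 1: components of {Cover} -> Bearing = 1*5 = 5, Frame = 1*4 = 4, Gizmo = 1*2 = 2, Motor = 1*4 = 4.
Iteration 2: components of {Bearing,Frame,Gizmo,Motor} -> Bolt = 4*3 = 12, Plate = 4*5 = 20.
Iteration 3: components of {Bolt,Plate} -> Housing = 20*4 = 80.
Iteration 4: no further components; recursion stops.
SUM(total) = 1 + 4 + 2 + 5 + 4 + 12 + 20 + 80 = 128.

128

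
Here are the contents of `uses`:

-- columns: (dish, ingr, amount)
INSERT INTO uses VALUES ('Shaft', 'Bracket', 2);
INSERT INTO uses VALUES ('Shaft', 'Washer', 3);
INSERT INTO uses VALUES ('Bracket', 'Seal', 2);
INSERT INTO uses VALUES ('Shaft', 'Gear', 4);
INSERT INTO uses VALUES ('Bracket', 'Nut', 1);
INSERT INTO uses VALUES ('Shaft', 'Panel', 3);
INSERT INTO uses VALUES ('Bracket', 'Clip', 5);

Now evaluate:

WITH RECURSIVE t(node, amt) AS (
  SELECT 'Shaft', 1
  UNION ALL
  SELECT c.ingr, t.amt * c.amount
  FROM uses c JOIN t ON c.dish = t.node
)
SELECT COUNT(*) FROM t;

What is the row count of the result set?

Base: (Shaft, amt=1).
Iteration 1: components of {Shaft} -> Bracket = 1*2 = 2, Gear = 1*4 = 4, Panel = 1*3 = 3, Washer = 1*3 = 3.
Iteration 2: components of {Bracket,Gear,Panel,Washer} -> Clip = 2*5 = 10, Nut = 2*1 = 2, Seal = 2*2 = 4.
Iteration 3: no further components; recursion stops.
Total rows emitted: 8.

8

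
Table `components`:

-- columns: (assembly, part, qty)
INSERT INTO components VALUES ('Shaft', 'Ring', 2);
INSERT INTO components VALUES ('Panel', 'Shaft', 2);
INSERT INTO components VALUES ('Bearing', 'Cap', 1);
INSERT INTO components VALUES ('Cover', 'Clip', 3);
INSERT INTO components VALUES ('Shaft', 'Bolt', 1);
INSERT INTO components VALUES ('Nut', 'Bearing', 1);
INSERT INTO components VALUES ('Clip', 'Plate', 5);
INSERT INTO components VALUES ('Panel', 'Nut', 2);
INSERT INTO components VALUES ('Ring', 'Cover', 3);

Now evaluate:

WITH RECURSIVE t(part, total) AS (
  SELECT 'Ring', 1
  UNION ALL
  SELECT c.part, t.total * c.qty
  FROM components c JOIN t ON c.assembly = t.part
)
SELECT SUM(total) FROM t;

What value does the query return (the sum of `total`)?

Base: (Ring, total=1).
Iteration 1: components of {Ring} -> Cover = 1*3 = 3.
Iteration 2: components of {Cover} -> Clip = 3*3 = 9.
Iteration 3: components of {Clip} -> Plate = 9*5 = 45.
Iteration 4: no further components; recursion stops.
SUM(total) = 1 + 3 + 9 + 45 = 58.

58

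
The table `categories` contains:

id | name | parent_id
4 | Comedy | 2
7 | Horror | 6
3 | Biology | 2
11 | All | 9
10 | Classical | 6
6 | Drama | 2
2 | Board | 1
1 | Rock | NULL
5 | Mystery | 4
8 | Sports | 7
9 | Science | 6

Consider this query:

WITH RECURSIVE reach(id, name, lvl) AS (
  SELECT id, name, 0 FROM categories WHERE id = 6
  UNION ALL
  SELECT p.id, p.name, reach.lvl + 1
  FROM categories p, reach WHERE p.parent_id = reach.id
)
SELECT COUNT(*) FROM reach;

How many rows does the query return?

6

Base: id=6 (Drama) at lvl 0.
Iteration 1: rows with parent_id in {6} -> Horror (id 7, lvl 1), Science (id 9, lvl 1), Classical (id 10, lvl 1).
Iteration 2: rows with parent_id in {7,9,10} -> Sports (id 8, lvl 2), All (id 11, lvl 2).
Iteration 3: no rows with parent_id in {8,11}; recursion stops.
Total rows emitted: 6.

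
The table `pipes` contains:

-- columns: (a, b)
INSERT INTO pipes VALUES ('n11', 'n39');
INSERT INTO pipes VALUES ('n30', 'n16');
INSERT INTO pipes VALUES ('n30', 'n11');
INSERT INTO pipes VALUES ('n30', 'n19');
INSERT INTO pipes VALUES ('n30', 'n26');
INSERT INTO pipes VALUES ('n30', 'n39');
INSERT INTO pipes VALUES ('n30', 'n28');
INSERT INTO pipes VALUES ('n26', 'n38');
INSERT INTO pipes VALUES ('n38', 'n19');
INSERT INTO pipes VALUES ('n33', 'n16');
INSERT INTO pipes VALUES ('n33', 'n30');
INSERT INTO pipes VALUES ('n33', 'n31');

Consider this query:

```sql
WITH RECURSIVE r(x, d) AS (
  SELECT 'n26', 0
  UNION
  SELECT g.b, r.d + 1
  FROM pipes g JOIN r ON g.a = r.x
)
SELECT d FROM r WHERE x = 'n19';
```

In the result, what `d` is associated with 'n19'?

Base: (n26, d=0).
Iteration 1: edges from {n26} -> (n38, d=1).
Iteration 2: edges from {n38} -> (n19, d=2).
Iteration 3: no outgoing edges from {n19}; recursion stops.

2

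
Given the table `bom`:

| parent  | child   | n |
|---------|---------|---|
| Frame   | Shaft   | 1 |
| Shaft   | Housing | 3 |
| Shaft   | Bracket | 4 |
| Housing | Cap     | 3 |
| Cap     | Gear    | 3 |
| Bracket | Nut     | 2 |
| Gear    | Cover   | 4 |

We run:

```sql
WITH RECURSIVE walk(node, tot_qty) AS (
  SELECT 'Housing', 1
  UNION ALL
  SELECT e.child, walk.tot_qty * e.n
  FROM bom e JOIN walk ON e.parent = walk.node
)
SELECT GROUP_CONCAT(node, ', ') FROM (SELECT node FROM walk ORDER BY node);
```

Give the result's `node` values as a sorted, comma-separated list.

Base: (Housing, tot_qty=1).
Iteration 1: components of {Housing} -> Cap = 1*3 = 3.
Iteration 2: components of {Cap} -> Gear = 3*3 = 9.
Iteration 3: components of {Gear} -> Cover = 9*4 = 36.
Iteration 4: no further components; recursion stops.

Cap, Cover, Gear, Housing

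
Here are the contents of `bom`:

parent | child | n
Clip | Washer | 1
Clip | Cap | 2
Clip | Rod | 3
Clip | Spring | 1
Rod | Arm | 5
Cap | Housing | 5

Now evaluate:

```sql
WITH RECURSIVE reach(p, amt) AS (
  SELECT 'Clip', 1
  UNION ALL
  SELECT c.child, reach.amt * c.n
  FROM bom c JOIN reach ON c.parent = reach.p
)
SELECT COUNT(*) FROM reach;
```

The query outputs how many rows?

7

Base: (Clip, amt=1).
Iteration 1: components of {Clip} -> Cap = 1*2 = 2, Rod = 1*3 = 3, Spring = 1*1 = 1, Washer = 1*1 = 1.
Iteration 2: components of {Cap,Rod,Spring,Washer} -> Arm = 3*5 = 15, Housing = 2*5 = 10.
Iteration 3: no further components; recursion stops.
Total rows emitted: 7.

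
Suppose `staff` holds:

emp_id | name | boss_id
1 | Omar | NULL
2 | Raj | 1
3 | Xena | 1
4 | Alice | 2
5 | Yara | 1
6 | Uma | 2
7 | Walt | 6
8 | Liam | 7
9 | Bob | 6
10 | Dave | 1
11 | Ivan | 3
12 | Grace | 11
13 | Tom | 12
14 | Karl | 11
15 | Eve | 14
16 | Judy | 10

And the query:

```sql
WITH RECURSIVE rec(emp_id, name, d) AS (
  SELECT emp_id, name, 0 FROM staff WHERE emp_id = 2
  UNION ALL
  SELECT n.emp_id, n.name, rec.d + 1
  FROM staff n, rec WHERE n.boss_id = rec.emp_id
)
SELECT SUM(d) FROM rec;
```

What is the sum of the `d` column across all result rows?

Base: emp_id=2 (Raj) at d 0.
Iteration 1: rows with boss_id in {2} -> Alice (id 4, d 1), Uma (id 6, d 1).
Iteration 2: rows with boss_id in {4,6} -> Walt (id 7, d 2), Bob (id 9, d 2).
Iteration 3: rows with boss_id in {7,9} -> Liam (id 8, d 3).
Iteration 4: no rows with boss_id in {8}; recursion stops.
SUM(d) = 0 + 1 + 1 + 2 + 2 + 3 = 9.

9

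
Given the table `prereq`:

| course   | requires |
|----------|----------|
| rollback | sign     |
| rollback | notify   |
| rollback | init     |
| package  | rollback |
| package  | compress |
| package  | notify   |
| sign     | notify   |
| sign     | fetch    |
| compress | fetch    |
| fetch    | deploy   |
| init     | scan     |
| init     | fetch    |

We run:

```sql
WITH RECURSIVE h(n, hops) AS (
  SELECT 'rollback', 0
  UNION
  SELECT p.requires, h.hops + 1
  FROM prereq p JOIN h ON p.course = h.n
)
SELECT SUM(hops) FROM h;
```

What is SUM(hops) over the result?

Base: (rollback, hops=0).
Iteration 1: edges from {rollback} -> (init, hops=1), (notify, hops=1), (sign, hops=1).
Iteration 2: edges from {init,notify,sign} -> (fetch, hops=2), (notify, hops=2), (scan, hops=2). [UNION drops 1 duplicate row(s)]
Iteration 3: edges from {fetch,notify,scan} -> (deploy, hops=3).
Iteration 4: no outgoing edges from {deploy}; recursion stops.
SUM(hops) = 0 + 1 + 1 + 1 + 2 + 2 + 2 + 3 = 12.

12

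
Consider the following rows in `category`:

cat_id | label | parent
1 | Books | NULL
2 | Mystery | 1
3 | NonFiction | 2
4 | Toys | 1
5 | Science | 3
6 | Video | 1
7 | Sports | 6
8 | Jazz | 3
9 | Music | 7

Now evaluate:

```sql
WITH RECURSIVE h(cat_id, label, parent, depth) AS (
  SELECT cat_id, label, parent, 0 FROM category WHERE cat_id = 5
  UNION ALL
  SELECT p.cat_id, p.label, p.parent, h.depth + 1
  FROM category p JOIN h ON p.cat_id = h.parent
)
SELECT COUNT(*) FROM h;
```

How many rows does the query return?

4

Base: cat_id=5 (Science), parent=3, depth 0.
Iteration 1: join on cat_id=3 -> NonFiction (id 3, parent=2, depth 1).
Iteration 2: join on cat_id=2 -> Mystery (id 2, parent=1, depth 2).
Iteration 3: join on cat_id=1 -> Books (id 1, parent=NULL, depth 3).
Iteration 4: parent is NULL; no match; recursion stops.
Total rows emitted: 4.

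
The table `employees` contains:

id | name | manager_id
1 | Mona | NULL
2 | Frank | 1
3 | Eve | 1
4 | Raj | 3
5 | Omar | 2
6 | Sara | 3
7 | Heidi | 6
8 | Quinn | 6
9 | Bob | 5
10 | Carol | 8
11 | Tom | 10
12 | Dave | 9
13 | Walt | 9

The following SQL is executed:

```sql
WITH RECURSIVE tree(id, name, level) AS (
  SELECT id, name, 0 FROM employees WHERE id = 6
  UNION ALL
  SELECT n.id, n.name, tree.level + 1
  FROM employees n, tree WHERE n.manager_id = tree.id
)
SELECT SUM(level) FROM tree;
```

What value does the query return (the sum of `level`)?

7

Base: id=6 (Sara) at level 0.
Iteration 1: rows with manager_id in {6} -> Heidi (id 7, level 1), Quinn (id 8, level 1).
Iteration 2: rows with manager_id in {7,8} -> Carol (id 10, level 2).
Iteration 3: rows with manager_id in {10} -> Tom (id 11, level 3).
Iteration 4: no rows with manager_id in {11}; recursion stops.
SUM(level) = 0 + 1 + 1 + 2 + 3 = 7.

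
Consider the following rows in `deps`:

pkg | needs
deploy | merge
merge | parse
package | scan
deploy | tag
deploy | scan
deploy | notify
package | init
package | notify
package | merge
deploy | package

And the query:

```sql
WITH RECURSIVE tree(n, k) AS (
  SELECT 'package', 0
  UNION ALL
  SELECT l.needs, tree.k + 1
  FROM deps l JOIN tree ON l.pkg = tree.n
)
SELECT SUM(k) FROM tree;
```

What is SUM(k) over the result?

Base: (package, k=0).
Iteration 1: edges from {package} -> (init, k=1), (merge, k=1), (notify, k=1), (scan, k=1).
Iteration 2: edges from {init,merge,notify,scan} -> (parse, k=2).
Iteration 3: no outgoing edges from {parse}; recursion stops.
SUM(k) = 0 + 1 + 1 + 1 + 1 + 2 = 6.

6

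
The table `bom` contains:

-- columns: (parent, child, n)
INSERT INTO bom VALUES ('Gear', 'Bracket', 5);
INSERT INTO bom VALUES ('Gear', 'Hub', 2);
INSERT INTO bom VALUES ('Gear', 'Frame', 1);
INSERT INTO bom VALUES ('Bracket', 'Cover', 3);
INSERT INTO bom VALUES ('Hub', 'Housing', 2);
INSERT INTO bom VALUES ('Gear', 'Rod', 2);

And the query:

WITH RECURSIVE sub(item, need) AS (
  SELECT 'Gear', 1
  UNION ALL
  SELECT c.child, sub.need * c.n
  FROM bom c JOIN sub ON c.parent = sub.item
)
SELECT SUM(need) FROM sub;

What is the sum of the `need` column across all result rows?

30

Base: (Gear, need=1).
Iteration 1: components of {Gear} -> Bracket = 1*5 = 5, Frame = 1*1 = 1, Hub = 1*2 = 2, Rod = 1*2 = 2.
Iteration 2: components of {Bracket,Frame,Hub,Rod} -> Cover = 5*3 = 15, Housing = 2*2 = 4.
Iteration 3: no further components; recursion stops.
SUM(need) = 1 + 5 + 2 + 1 + 2 + 15 + 4 = 30.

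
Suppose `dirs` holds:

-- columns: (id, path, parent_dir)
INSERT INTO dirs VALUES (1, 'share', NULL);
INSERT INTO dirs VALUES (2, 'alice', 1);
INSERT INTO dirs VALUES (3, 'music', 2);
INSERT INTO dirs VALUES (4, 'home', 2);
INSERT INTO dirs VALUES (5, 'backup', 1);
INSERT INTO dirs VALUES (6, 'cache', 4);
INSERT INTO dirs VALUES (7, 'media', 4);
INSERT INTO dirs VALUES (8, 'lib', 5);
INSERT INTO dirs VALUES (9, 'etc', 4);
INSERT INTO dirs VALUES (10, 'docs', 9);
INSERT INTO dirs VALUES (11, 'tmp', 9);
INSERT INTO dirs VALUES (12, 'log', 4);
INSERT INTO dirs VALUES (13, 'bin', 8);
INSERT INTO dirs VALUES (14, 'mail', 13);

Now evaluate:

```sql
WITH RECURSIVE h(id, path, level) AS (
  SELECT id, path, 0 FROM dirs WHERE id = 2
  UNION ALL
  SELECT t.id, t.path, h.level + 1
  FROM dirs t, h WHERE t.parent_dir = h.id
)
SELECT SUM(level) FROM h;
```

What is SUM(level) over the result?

16

Base: id=2 (alice) at level 0.
Iteration 1: rows with parent_dir in {2} -> music (id 3, level 1), home (id 4, level 1).
Iteration 2: rows with parent_dir in {3,4} -> cache (id 6, level 2), media (id 7, level 2), etc (id 9, level 2), log (id 12, level 2).
Iteration 3: rows with parent_dir in {6,7,9,12} -> docs (id 10, level 3), tmp (id 11, level 3).
Iteration 4: no rows with parent_dir in {10,11}; recursion stops.
SUM(level) = 0 + 1 + 1 + 2 + 2 + 2 + 2 + 3 + 3 = 16.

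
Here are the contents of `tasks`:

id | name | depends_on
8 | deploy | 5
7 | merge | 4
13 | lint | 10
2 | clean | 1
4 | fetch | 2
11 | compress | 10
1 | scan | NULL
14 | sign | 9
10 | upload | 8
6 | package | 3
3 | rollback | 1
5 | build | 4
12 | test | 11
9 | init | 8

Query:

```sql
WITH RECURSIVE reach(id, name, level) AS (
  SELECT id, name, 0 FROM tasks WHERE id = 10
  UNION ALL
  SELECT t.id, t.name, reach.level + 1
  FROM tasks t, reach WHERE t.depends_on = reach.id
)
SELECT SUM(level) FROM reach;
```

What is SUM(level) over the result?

4

Base: id=10 (upload) at level 0.
Iteration 1: rows with depends_on in {10} -> compress (id 11, level 1), lint (id 13, level 1).
Iteration 2: rows with depends_on in {11,13} -> test (id 12, level 2).
Iteration 3: no rows with depends_on in {12}; recursion stops.
SUM(level) = 0 + 1 + 1 + 2 = 4.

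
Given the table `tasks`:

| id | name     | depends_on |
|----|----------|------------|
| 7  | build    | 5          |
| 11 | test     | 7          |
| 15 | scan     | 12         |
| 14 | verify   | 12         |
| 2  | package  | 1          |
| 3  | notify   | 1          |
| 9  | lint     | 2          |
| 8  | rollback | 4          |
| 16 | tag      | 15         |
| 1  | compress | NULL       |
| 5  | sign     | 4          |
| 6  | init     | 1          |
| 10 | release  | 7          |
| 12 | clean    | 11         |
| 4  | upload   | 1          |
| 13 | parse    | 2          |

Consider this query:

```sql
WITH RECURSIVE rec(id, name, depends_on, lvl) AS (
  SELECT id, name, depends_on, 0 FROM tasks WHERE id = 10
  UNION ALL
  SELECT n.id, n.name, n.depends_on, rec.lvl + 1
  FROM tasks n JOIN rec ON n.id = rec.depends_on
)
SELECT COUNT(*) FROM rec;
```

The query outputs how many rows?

Base: id=10 (release), depends_on=7, lvl 0.
Iteration 1: join on id=7 -> build (id 7, depends_on=5, lvl 1).
Iteration 2: join on id=5 -> sign (id 5, depends_on=4, lvl 2).
Iteration 3: join on id=4 -> upload (id 4, depends_on=1, lvl 3).
Iteration 4: join on id=1 -> compress (id 1, depends_on=NULL, lvl 4).
Iteration 5: depends_on is NULL; no match; recursion stops.
Total rows emitted: 5.

5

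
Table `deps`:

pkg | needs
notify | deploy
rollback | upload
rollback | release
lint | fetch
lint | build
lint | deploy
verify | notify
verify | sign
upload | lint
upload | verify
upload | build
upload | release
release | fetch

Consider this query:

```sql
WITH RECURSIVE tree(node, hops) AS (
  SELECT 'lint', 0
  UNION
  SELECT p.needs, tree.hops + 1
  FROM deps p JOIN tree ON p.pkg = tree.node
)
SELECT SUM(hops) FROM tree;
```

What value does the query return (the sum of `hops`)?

3

Base: (lint, hops=0).
Iteration 1: edges from {lint} -> (build, hops=1), (deploy, hops=1), (fetch, hops=1).
Iteration 2: no outgoing edges from {build,deploy,fetch}; recursion stops.
SUM(hops) = 0 + 1 + 1 + 1 = 3.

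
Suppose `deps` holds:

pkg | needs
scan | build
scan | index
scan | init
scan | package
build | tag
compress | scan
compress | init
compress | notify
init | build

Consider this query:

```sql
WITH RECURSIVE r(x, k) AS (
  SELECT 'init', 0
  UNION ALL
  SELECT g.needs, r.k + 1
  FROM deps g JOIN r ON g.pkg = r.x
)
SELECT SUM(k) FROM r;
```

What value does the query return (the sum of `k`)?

Base: (init, k=0).
Iteration 1: edges from {init} -> (build, k=1).
Iteration 2: edges from {build} -> (tag, k=2).
Iteration 3: no outgoing edges from {tag}; recursion stops.
SUM(k) = 0 + 1 + 2 = 3.

3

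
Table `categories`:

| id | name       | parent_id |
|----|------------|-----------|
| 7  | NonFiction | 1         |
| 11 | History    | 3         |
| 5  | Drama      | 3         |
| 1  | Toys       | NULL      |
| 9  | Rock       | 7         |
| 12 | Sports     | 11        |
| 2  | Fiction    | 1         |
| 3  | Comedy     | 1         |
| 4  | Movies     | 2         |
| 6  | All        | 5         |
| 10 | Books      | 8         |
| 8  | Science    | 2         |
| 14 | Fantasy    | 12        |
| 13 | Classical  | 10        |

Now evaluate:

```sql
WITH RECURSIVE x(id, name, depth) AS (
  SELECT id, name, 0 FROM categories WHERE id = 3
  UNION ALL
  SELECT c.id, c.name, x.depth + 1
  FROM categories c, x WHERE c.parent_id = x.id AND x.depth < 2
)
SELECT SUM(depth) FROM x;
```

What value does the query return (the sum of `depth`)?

6

Base: id=3 (Comedy) at depth 0.
Iteration 1: rows with parent_id in {3} -> Drama (id 5, depth 1), History (id 11, depth 1).
Iteration 2: rows with parent_id in {5,11} -> All (id 6, depth 2), Sports (id 12, depth 2).
Iteration 3: depth < 2 fails for all current rows; recursion stops.
SUM(depth) = 0 + 1 + 1 + 2 + 2 = 6.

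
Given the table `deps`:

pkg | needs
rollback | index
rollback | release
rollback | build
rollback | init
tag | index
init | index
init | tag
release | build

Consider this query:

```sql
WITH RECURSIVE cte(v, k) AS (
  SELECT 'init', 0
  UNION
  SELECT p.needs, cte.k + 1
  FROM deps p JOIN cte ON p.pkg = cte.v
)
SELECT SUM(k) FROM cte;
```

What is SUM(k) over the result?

4

Base: (init, k=0).
Iteration 1: edges from {init} -> (index, k=1), (tag, k=1).
Iteration 2: edges from {index,tag} -> (index, k=2).
Iteration 3: no outgoing edges from {index}; recursion stops.
SUM(k) = 0 + 1 + 1 + 2 = 4.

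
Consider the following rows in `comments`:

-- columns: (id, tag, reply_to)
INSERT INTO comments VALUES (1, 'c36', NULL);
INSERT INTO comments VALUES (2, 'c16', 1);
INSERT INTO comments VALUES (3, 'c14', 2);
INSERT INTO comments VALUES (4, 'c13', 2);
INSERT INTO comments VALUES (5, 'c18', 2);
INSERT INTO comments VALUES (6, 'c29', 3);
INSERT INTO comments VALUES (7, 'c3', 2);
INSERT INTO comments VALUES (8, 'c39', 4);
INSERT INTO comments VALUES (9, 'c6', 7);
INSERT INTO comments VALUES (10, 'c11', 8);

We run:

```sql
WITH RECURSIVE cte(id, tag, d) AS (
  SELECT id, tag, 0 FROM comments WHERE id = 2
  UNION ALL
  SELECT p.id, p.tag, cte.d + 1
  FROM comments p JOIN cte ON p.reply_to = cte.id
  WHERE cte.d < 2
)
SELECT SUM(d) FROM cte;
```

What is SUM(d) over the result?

10

Base: id=2 (c16) at d 0.
Iteration 1: rows with reply_to in {2} -> c14 (id 3, d 1), c13 (id 4, d 1), c18 (id 5, d 1), c3 (id 7, d 1).
Iteration 2: rows with reply_to in {3,4,5,7} -> c29 (id 6, d 2), c39 (id 8, d 2), c6 (id 9, d 2).
Iteration 3: d < 2 fails for all current rows; recursion stops.
SUM(d) = 0 + 1 + 1 + 1 + 1 + 2 + 2 + 2 = 10.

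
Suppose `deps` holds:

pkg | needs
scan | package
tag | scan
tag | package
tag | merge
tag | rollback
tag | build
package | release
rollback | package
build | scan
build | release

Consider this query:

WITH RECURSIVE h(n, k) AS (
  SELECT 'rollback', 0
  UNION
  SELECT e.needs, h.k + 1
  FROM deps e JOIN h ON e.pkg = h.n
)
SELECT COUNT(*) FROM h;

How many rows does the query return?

Base: (rollback, k=0).
Iteration 1: edges from {rollback} -> (package, k=1).
Iteration 2: edges from {package} -> (release, k=2).
Iteration 3: no outgoing edges from {release}; recursion stops.
Total rows emitted: 3.

3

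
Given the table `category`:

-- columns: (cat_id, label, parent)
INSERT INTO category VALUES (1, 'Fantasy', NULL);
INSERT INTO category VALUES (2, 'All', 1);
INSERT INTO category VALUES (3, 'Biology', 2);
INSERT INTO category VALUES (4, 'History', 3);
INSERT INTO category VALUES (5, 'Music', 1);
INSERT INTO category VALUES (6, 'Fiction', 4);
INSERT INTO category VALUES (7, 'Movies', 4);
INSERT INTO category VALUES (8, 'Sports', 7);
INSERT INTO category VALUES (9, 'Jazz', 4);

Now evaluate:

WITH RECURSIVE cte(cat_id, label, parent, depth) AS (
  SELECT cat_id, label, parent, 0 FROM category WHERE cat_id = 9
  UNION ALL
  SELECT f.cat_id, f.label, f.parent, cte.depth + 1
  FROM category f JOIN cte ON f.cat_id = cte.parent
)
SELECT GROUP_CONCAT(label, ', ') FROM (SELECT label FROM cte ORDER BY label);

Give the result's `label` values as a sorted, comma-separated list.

All, Biology, Fantasy, History, Jazz

Base: cat_id=9 (Jazz), parent=4, depth 0.
Iteration 1: join on cat_id=4 -> History (id 4, parent=3, depth 1).
Iteration 2: join on cat_id=3 -> Biology (id 3, parent=2, depth 2).
Iteration 3: join on cat_id=2 -> All (id 2, parent=1, depth 3).
Iteration 4: join on cat_id=1 -> Fantasy (id 1, parent=NULL, depth 4).
Iteration 5: parent is NULL; no match; recursion stops.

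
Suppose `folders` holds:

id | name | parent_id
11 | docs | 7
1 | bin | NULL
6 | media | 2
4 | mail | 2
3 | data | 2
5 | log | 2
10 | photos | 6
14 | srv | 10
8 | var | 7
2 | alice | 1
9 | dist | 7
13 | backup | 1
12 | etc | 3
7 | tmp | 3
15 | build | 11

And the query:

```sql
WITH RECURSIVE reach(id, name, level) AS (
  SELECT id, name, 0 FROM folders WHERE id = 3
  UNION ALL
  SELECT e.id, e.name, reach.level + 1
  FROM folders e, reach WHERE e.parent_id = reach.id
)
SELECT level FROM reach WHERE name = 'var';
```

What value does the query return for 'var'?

Base: id=3 (data) at level 0.
Iteration 1: rows with parent_id in {3} -> tmp (id 7, level 1), etc (id 12, level 1).
Iteration 2: rows with parent_id in {7,12} -> var (id 8, level 2), dist (id 9, level 2), docs (id 11, level 2).
Iteration 3: rows with parent_id in {8,9,11} -> build (id 15, level 3).
Iteration 4: no rows with parent_id in {15}; recursion stops.

2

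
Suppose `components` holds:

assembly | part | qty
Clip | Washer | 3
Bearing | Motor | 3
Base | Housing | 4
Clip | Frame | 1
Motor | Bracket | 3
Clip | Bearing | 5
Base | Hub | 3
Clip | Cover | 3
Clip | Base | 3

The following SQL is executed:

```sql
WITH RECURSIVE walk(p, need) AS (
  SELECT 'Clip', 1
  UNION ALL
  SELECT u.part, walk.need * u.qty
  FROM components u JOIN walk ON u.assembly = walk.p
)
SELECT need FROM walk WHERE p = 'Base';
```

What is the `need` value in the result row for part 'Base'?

Base: (Clip, need=1).
Iteration 1: components of {Clip} -> Base = 1*3 = 3, Bearing = 1*5 = 5, Cover = 1*3 = 3, Frame = 1*1 = 1, Washer = 1*3 = 3.
Iteration 2: components of {Base,Bearing,Cover,Frame,Washer} -> Housing = 3*4 = 12, Hub = 3*3 = 9, Motor = 5*3 = 15.
Iteration 3: components of {Housing,Hub,Motor} -> Bracket = 15*3 = 45.
Iteration 4: no further components; recursion stops.

3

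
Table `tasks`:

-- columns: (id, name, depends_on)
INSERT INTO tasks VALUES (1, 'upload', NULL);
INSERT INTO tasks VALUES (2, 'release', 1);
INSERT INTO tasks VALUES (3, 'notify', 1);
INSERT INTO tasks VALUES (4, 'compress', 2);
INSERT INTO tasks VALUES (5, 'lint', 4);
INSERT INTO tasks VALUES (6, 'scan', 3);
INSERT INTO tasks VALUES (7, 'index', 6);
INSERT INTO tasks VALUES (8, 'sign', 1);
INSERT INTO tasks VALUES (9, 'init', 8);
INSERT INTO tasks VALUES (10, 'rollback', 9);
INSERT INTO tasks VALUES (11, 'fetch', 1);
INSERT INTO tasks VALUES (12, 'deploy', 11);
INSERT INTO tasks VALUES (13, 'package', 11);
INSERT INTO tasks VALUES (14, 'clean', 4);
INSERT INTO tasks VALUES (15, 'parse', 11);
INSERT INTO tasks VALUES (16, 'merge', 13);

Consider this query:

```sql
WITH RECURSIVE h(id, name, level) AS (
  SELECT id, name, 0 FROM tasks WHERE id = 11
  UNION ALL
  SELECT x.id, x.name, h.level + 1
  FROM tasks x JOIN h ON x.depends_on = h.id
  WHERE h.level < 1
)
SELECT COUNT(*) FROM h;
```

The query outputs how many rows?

4

Base: id=11 (fetch) at level 0.
Iteration 1: rows with depends_on in {11} -> deploy (id 12, level 1), package (id 13, level 1), parse (id 15, level 1).
Iteration 2: level < 1 fails for all current rows; recursion stops.
Total rows emitted: 4.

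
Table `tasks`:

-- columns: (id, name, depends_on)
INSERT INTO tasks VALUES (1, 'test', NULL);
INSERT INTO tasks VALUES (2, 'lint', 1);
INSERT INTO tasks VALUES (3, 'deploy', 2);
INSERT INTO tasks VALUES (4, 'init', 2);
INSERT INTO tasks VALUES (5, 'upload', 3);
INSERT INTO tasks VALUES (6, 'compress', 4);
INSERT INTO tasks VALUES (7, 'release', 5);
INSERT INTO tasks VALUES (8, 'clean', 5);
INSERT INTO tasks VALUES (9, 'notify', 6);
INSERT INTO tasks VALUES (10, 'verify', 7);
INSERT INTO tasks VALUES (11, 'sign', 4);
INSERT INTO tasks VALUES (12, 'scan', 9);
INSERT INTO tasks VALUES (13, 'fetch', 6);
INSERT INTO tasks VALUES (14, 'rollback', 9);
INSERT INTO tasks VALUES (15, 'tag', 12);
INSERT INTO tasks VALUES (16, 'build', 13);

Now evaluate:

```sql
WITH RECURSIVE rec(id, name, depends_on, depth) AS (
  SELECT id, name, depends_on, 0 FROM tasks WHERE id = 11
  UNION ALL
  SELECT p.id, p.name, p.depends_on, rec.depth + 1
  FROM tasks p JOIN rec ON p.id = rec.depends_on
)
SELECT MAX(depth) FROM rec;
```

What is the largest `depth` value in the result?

3

Base: id=11 (sign), depends_on=4, depth 0.
Iteration 1: join on id=4 -> init (id 4, depends_on=2, depth 1).
Iteration 2: join on id=2 -> lint (id 2, depends_on=1, depth 2).
Iteration 3: join on id=1 -> test (id 1, depends_on=NULL, depth 3).
Iteration 4: depends_on is NULL; no match; recursion stops.
depth values: 0, 1, 2, 3; the maximum is 3.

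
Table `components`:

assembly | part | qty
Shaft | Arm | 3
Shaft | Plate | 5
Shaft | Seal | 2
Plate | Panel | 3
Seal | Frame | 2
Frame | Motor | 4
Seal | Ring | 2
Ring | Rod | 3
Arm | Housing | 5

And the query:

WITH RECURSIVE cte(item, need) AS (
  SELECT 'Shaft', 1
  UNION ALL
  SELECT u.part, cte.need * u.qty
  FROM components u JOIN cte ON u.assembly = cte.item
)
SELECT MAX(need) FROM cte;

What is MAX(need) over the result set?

Base: (Shaft, need=1).
Iteration 1: components of {Shaft} -> Arm = 1*3 = 3, Plate = 1*5 = 5, Seal = 1*2 = 2.
Iteration 2: components of {Arm,Plate,Seal} -> Frame = 2*2 = 4, Housing = 3*5 = 15, Panel = 5*3 = 15, Ring = 2*2 = 4.
Iteration 3: components of {Frame,Housing,Panel,Ring} -> Motor = 4*4 = 16, Rod = 4*3 = 12.
Iteration 4: no further components; recursion stops.
need values: 1, 3, 5, 2, 15, 15, 4, 4, 16, 12; the maximum is 16.

16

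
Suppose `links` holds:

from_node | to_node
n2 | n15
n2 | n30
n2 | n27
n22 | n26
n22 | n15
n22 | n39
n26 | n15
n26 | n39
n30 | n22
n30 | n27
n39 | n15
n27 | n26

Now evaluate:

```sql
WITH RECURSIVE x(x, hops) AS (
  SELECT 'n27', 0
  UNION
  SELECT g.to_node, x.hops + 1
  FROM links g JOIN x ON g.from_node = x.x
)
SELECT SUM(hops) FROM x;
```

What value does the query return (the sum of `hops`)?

8

Base: (n27, hops=0).
Iteration 1: edges from {n27} -> (n26, hops=1).
Iteration 2: edges from {n26} -> (n15, hops=2), (n39, hops=2).
Iteration 3: edges from {n15,n39} -> (n15, hops=3).
Iteration 4: no outgoing edges from {n15}; recursion stops.
SUM(hops) = 0 + 1 + 2 + 2 + 3 = 8.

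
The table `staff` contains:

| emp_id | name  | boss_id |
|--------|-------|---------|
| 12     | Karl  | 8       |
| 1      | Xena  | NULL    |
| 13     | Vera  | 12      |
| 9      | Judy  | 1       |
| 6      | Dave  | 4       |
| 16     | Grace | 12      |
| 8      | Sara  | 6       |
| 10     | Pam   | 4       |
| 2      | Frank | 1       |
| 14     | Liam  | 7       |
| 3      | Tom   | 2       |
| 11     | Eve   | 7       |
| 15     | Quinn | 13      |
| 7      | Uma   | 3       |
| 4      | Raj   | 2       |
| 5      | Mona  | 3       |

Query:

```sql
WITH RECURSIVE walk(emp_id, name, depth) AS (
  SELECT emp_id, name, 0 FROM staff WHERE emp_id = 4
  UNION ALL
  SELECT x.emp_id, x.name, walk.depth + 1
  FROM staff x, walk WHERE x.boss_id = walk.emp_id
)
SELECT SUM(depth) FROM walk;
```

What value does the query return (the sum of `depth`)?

Base: emp_id=4 (Raj) at depth 0.
Iteration 1: rows with boss_id in {4} -> Dave (id 6, depth 1), Pam (id 10, depth 1).
Iteration 2: rows with boss_id in {6,10} -> Sara (id 8, depth 2).
Iteration 3: rows with boss_id in {8} -> Karl (id 12, depth 3).
Iteration 4: rows with boss_id in {12} -> Vera (id 13, depth 4), Grace (id 16, depth 4).
Iteration 5: rows with boss_id in {13,16} -> Quinn (id 15, depth 5).
Iteration 6: no rows with boss_id in {15}; recursion stops.
SUM(depth) = 0 + 1 + 1 + 2 + 3 + 4 + 4 + 5 = 20.

20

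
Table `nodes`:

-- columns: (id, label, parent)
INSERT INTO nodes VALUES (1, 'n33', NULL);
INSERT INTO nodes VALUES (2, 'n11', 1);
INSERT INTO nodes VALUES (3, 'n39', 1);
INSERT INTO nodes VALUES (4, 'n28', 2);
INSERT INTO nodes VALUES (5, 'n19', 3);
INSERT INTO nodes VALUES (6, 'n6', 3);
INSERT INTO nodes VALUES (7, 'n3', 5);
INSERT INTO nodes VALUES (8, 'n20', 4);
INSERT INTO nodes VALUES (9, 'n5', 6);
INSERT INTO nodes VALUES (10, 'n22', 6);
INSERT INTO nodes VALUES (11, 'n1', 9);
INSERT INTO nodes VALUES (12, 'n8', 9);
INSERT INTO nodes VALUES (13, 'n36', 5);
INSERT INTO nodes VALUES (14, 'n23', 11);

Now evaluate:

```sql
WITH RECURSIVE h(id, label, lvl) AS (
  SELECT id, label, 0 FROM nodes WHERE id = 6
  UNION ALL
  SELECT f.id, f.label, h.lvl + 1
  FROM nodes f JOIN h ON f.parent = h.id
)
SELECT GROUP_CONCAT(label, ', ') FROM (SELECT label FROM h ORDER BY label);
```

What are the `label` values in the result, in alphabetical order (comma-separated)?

Base: id=6 (n6) at lvl 0.
Iteration 1: rows with parent in {6} -> n5 (id 9, lvl 1), n22 (id 10, lvl 1).
Iteration 2: rows with parent in {9,10} -> n1 (id 11, lvl 2), n8 (id 12, lvl 2).
Iteration 3: rows with parent in {11,12} -> n23 (id 14, lvl 3).
Iteration 4: no rows with parent in {14}; recursion stops.

n1, n22, n23, n5, n6, n8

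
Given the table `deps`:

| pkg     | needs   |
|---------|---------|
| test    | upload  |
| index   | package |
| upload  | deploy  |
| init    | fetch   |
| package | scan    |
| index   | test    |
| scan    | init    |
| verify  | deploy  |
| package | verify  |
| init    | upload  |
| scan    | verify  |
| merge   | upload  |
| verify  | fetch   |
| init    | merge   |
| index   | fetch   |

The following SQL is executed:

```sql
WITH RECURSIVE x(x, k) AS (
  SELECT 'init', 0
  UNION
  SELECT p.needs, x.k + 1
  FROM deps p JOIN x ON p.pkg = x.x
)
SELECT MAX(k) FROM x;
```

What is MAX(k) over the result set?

3

Base: (init, k=0).
Iteration 1: edges from {init} -> (fetch, k=1), (merge, k=1), (upload, k=1).
Iteration 2: edges from {fetch,merge,upload} -> (deploy, k=2), (upload, k=2).
Iteration 3: edges from {deploy,upload} -> (deploy, k=3).
Iteration 4: no outgoing edges from {deploy}; recursion stops.
k values: 0, 1, 1, 1, 2, 2, 3; the maximum is 3.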